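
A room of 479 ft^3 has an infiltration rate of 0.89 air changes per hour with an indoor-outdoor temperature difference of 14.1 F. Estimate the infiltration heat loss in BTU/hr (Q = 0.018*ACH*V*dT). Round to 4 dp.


Q = 0.018 * 0.89 * 479 * 14.1 = 108.1975 BTU/hr

108.1975 BTU/hr


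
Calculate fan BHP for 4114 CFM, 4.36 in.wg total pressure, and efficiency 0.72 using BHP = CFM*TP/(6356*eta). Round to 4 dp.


BHP = 4114 * 4.36 / (6356 * 0.72) = 3.9195 hp

3.9195 hp


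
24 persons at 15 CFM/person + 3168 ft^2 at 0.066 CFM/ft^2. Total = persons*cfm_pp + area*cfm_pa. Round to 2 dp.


Total = 24*15 + 3168*0.066 = 569.09 CFM

569.09 CFM


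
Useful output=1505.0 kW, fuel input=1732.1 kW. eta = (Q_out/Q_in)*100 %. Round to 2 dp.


eta = (1505.0/1732.1)*100 = 86.89 %

86.89 %


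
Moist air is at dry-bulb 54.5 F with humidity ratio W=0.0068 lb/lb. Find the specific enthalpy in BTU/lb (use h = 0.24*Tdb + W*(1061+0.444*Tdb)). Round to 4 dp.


h = 0.24*54.5 + 0.0068*(1061+0.444*54.5) = 20.4593 BTU/lb

20.4593 BTU/lb


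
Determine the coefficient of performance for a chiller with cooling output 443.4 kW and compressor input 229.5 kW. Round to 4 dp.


COP = 443.4 / 229.5 = 1.9320

1.9320


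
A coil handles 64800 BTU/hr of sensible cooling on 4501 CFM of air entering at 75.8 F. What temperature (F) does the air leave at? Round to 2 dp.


dT = 64800/(1.08*4501) = 13.3304
T_leave = 75.8 - 13.3304 = 62.47 F

62.47 F


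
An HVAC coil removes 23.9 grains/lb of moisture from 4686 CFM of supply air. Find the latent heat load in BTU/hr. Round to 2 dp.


Q = 0.68 * 4686 * 23.9 = 76156.87 BTU/hr

76156.87 BTU/hr


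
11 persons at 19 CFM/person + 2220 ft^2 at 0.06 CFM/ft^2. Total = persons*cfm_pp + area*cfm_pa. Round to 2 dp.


Total = 11*19 + 2220*0.06 = 342.20 CFM

342.20 CFM


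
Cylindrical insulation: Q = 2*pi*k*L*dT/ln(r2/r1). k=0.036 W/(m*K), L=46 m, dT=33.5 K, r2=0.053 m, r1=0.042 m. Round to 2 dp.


Q = 2*pi*0.036*46*33.5/ln(0.053/0.042) = 1498.42 W

1498.42 W


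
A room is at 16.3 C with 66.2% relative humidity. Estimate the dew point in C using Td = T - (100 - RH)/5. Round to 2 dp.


Td = 16.3 - (100-66.2)/5 = 9.54 C

9.54 C


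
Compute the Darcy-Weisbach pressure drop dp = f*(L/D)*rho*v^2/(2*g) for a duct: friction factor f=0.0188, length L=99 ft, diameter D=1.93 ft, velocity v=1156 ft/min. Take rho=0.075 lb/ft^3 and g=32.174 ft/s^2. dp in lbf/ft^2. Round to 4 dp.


v_fps = 1156/60 = 19.2667 ft/s
dp = 0.0188*(99/1.93)*0.075*19.2667^2/(2*32.174) = 0.4172 lbf/ft^2

0.4172 lbf/ft^2


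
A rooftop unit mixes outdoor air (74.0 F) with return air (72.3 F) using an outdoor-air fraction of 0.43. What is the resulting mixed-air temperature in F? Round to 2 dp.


T_mix = 0.43*74.0 + 0.57*72.3 = 73.03 F

73.03 F


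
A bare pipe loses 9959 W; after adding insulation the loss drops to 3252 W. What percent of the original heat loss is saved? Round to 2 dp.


Savings = ((9959-3252)/9959)*100 = 67.35 %

67.35 %


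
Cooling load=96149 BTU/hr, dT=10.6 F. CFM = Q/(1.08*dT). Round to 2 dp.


CFM = 96149 / (1.08 * 10.6) = 8398.76

8398.76 CFM


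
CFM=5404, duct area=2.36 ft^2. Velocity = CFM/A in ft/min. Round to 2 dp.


V = 5404 / 2.36 = 2289.83 ft/min

2289.83 ft/min


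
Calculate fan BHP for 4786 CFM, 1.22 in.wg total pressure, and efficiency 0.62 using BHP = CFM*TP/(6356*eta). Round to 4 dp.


BHP = 4786 * 1.22 / (6356 * 0.62) = 1.4817 hp

1.4817 hp


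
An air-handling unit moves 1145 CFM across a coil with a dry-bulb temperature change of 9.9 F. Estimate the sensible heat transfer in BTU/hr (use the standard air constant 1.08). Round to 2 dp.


Q = 1.08 * 1145 * 9.9 = 12242.34 BTU/hr

12242.34 BTU/hr


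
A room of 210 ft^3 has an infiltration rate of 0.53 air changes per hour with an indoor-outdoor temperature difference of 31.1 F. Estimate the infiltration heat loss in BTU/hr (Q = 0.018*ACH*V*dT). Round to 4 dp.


Q = 0.018 * 0.53 * 210 * 31.1 = 62.3057 BTU/hr

62.3057 BTU/hr


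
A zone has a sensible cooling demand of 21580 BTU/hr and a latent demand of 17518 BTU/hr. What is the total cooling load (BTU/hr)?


Qt = 21580 + 17518 = 39098 BTU/hr

39098 BTU/hr


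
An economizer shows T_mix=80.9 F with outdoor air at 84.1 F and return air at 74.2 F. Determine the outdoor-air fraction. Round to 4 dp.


frac = (80.9 - 74.2) / (84.1 - 74.2) = 0.6768

0.6768


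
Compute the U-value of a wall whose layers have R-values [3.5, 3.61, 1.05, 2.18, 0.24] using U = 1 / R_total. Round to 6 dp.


R_total = 3.5 + 3.61 + 1.05 + 2.18 + 0.24 = 10.58
U = 1/10.58 = 0.094518

0.094518


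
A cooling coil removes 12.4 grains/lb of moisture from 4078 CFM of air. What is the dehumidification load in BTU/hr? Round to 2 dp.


Q = 0.68 * 4078 * 12.4 = 34385.70 BTU/hr

34385.70 BTU/hr


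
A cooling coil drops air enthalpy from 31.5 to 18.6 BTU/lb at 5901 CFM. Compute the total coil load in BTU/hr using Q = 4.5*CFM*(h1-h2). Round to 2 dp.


Q = 4.5 * 5901 * (31.5 - 18.6) = 342553.05 BTU/hr

342553.05 BTU/hr


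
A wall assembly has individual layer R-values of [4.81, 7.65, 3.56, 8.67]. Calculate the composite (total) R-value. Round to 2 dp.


R_total = 4.81 + 7.65 + 3.56 + 8.67 = 24.69

24.69


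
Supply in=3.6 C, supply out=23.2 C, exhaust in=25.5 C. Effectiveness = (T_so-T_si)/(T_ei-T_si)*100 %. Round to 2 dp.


eff = (23.2-3.6)/(25.5-3.6)*100 = 89.50 %

89.50 %


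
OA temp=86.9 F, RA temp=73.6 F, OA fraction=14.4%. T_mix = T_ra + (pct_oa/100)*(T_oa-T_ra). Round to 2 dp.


T_mix = 73.6 + (14.4/100)*(86.9-73.6) = 75.52 F

75.52 F


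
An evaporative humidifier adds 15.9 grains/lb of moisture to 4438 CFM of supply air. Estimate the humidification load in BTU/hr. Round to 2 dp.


Q = 0.68 * 4438 * 15.9 = 47983.66 BTU/hr

47983.66 BTU/hr


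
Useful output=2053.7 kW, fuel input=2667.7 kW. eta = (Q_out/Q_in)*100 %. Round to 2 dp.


eta = (2053.7/2667.7)*100 = 76.98 %

76.98 %


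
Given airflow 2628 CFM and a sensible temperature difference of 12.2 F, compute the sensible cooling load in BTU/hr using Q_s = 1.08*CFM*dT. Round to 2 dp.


Q = 1.08 * 2628 * 12.2 = 34626.53 BTU/hr

34626.53 BTU/hr


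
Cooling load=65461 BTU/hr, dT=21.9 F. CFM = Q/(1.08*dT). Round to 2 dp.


CFM = 65461 / (1.08 * 21.9) = 2767.67

2767.67 CFM


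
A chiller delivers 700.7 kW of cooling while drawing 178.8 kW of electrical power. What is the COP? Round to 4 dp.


COP = 700.7 / 178.8 = 3.9189

3.9189


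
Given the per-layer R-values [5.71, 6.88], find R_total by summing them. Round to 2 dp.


R_total = 5.71 + 6.88 = 12.59

12.59


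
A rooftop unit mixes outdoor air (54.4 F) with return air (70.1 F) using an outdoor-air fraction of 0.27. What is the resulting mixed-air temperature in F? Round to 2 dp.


T_mix = 0.27*54.4 + 0.73*70.1 = 65.86 F

65.86 F


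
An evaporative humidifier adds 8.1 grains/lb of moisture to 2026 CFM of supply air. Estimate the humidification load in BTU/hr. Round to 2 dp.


Q = 0.68 * 2026 * 8.1 = 11159.21 BTU/hr

11159.21 BTU/hr


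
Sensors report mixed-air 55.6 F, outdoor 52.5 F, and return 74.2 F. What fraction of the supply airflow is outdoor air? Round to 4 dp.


frac = (55.6 - 74.2) / (52.5 - 74.2) = 0.8571

0.8571


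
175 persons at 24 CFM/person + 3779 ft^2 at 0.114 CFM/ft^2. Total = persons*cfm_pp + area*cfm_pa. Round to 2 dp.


Total = 175*24 + 3779*0.114 = 4630.81 CFM

4630.81 CFM


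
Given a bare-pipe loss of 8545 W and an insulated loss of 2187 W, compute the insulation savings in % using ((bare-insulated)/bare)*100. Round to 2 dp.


Savings = ((8545-2187)/8545)*100 = 74.41 %

74.41 %


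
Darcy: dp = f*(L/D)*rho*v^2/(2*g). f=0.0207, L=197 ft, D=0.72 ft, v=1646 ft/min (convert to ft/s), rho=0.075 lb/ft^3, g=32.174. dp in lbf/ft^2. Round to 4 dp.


v_fps = 1646/60 = 27.4333 ft/s
dp = 0.0207*(197/0.72)*0.075*27.4333^2/(2*32.174) = 4.9681 lbf/ft^2

4.9681 lbf/ft^2


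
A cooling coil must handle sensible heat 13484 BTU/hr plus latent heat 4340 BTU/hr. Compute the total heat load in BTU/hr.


Qt = 13484 + 4340 = 17824 BTU/hr

17824 BTU/hr


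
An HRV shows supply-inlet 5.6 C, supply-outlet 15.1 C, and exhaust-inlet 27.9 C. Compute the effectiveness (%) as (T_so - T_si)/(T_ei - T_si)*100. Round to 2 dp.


eff = (15.1-5.6)/(27.9-5.6)*100 = 42.60 %

42.60 %


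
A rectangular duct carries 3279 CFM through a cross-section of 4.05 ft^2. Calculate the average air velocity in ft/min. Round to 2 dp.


V = 3279 / 4.05 = 809.63 ft/min

809.63 ft/min


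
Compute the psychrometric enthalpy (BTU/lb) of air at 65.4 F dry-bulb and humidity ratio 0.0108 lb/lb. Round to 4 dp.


h = 0.24*65.4 + 0.0108*(1061+0.444*65.4) = 27.4684 BTU/lb

27.4684 BTU/lb


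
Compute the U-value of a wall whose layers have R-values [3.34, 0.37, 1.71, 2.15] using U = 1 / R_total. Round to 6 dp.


R_total = 3.34 + 0.37 + 1.71 + 2.15 = 7.57
U = 1/7.57 = 0.132100

0.132100


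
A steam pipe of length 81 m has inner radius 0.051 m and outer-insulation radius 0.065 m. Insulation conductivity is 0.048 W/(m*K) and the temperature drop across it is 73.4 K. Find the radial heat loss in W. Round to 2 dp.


Q = 2*pi*0.048*81*73.4/ln(0.065/0.051) = 7392.31 W

7392.31 W


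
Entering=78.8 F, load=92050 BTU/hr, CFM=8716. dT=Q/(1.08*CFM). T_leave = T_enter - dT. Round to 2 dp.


dT = 92050/(1.08*8716) = 9.7787
T_leave = 78.8 - 9.7787 = 69.02 F

69.02 F


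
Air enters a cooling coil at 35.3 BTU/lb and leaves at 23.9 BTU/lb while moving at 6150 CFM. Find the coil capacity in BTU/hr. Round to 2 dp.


Q = 4.5 * 6150 * (35.3 - 23.9) = 315495.00 BTU/hr

315495.00 BTU/hr


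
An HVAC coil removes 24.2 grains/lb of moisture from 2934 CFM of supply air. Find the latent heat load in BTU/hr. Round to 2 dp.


Q = 0.68 * 2934 * 24.2 = 48281.90 BTU/hr

48281.90 BTU/hr


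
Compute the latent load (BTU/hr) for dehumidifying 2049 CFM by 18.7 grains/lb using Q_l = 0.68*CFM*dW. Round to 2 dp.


Q = 0.68 * 2049 * 18.7 = 26055.08 BTU/hr

26055.08 BTU/hr


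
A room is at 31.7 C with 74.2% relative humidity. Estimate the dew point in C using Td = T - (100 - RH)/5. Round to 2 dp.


Td = 31.7 - (100-74.2)/5 = 26.54 C

26.54 C


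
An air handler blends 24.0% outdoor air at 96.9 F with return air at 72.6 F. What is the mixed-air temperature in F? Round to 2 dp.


T_mix = 72.6 + (24.0/100)*(96.9-72.6) = 78.43 F

78.43 F


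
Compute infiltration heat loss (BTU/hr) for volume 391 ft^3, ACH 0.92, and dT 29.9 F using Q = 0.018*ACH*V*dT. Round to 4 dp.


Q = 0.018 * 0.92 * 391 * 29.9 = 193.6013 BTU/hr

193.6013 BTU/hr


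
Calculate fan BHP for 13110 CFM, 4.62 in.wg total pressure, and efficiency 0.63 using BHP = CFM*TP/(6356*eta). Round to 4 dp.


BHP = 13110 * 4.62 / (6356 * 0.63) = 15.1259 hp

15.1259 hp


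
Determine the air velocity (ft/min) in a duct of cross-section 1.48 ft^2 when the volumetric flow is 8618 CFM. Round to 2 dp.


V = 8618 / 1.48 = 5822.97 ft/min

5822.97 ft/min


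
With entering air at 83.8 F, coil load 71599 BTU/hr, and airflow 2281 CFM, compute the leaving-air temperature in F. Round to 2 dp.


dT = 71599/(1.08*2281) = 29.0642
T_leave = 83.8 - 29.0642 = 54.74 F

54.74 F


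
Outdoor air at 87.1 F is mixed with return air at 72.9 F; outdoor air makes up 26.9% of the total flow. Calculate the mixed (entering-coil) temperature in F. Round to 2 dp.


T_mix = 72.9 + (26.9/100)*(87.1-72.9) = 76.72 F

76.72 F


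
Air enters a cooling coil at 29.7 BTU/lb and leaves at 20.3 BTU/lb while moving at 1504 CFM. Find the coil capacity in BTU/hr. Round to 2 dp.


Q = 4.5 * 1504 * (29.7 - 20.3) = 63619.20 BTU/hr

63619.20 BTU/hr


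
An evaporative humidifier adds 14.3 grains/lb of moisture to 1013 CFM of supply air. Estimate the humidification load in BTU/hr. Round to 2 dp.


Q = 0.68 * 1013 * 14.3 = 9850.41 BTU/hr

9850.41 BTU/hr


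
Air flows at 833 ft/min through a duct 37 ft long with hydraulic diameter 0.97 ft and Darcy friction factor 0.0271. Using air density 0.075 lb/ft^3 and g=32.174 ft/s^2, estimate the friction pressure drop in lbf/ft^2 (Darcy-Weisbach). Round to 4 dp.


v_fps = 833/60 = 13.8833 ft/s
dp = 0.0271*(37/0.97)*0.075*13.8833^2/(2*32.174) = 0.2322 lbf/ft^2

0.2322 lbf/ft^2


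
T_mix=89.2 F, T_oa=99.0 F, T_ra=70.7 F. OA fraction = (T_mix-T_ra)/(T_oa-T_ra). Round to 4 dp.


frac = (89.2 - 70.7) / (99.0 - 70.7) = 0.6537

0.6537


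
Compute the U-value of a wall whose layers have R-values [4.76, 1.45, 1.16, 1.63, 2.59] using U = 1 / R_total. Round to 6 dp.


R_total = 4.76 + 1.45 + 1.16 + 1.63 + 2.59 = 11.59
U = 1/11.59 = 0.086281

0.086281


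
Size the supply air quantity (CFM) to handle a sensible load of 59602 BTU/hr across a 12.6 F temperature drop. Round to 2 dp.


CFM = 59602 / (1.08 * 12.6) = 4379.92

4379.92 CFM


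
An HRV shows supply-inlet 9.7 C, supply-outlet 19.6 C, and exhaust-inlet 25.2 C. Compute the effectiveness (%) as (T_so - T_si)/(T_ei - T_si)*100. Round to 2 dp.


eff = (19.6-9.7)/(25.2-9.7)*100 = 63.87 %

63.87 %


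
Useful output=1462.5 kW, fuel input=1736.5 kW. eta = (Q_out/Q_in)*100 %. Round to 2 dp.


eta = (1462.5/1736.5)*100 = 84.22 %

84.22 %


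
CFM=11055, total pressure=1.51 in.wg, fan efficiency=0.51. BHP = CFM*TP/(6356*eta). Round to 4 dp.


BHP = 11055 * 1.51 / (6356 * 0.51) = 5.1497 hp

5.1497 hp


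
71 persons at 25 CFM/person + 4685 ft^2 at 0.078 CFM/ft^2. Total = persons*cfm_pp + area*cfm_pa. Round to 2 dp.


Total = 71*25 + 4685*0.078 = 2140.43 CFM

2140.43 CFM


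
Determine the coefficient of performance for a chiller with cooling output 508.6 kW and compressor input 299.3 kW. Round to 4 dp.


COP = 508.6 / 299.3 = 1.6993

1.6993


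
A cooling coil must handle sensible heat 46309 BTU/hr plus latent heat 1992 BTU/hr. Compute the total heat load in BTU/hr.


Qt = 46309 + 1992 = 48301 BTU/hr

48301 BTU/hr


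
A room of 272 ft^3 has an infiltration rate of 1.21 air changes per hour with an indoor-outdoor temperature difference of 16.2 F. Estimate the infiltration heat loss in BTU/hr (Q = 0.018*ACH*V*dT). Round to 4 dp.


Q = 0.018 * 1.21 * 272 * 16.2 = 95.9714 BTU/hr

95.9714 BTU/hr


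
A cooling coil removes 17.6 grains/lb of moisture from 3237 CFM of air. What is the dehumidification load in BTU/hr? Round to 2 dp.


Q = 0.68 * 3237 * 17.6 = 38740.42 BTU/hr

38740.42 BTU/hr


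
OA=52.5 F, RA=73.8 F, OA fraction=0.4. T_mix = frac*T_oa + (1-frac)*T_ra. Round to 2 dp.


T_mix = 0.4*52.5 + 0.6*73.8 = 65.28 F

65.28 F


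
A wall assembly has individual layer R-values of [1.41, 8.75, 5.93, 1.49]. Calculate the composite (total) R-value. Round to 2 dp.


R_total = 1.41 + 8.75 + 5.93 + 1.49 = 17.58

17.58


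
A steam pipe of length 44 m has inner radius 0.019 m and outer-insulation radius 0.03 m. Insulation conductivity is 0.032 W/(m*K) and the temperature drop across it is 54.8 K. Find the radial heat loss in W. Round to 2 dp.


Q = 2*pi*0.032*44*54.8/ln(0.03/0.019) = 1061.39 W

1061.39 W


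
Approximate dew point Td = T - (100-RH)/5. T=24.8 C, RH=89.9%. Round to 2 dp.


Td = 24.8 - (100-89.9)/5 = 22.78 C

22.78 C


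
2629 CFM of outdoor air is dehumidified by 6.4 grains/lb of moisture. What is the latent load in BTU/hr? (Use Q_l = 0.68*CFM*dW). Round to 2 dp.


Q = 0.68 * 2629 * 6.4 = 11441.41 BTU/hr

11441.41 BTU/hr


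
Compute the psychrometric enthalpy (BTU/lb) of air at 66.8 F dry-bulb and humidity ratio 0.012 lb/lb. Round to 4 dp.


h = 0.24*66.8 + 0.012*(1061+0.444*66.8) = 29.1199 BTU/lb

29.1199 BTU/lb


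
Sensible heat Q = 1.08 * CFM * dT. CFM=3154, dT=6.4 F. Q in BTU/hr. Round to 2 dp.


Q = 1.08 * 3154 * 6.4 = 21800.45 BTU/hr

21800.45 BTU/hr


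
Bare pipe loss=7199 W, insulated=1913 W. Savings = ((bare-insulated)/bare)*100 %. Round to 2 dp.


Savings = ((7199-1913)/7199)*100 = 73.43 %

73.43 %


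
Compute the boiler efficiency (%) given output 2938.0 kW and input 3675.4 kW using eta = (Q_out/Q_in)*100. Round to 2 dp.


eta = (2938.0/3675.4)*100 = 79.94 %

79.94 %


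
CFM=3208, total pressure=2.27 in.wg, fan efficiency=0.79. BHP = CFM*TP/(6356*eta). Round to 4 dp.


BHP = 3208 * 2.27 / (6356 * 0.79) = 1.4503 hp

1.4503 hp


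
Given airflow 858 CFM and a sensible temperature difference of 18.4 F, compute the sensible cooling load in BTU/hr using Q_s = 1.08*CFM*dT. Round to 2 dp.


Q = 1.08 * 858 * 18.4 = 17050.18 BTU/hr

17050.18 BTU/hr


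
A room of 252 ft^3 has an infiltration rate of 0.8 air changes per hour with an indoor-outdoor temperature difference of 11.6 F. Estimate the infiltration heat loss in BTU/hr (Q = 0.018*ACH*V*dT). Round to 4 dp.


Q = 0.018 * 0.8 * 252 * 11.6 = 42.0941 BTU/hr

42.0941 BTU/hr


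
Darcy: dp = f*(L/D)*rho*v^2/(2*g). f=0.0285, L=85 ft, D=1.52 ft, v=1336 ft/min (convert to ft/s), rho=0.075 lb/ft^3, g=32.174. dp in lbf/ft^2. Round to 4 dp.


v_fps = 1336/60 = 22.2667 ft/s
dp = 0.0285*(85/1.52)*0.075*22.2667^2/(2*32.174) = 0.9210 lbf/ft^2

0.9210 lbf/ft^2


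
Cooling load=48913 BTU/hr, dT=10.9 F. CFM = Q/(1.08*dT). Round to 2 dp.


CFM = 48913 / (1.08 * 10.9) = 4155.03

4155.03 CFM


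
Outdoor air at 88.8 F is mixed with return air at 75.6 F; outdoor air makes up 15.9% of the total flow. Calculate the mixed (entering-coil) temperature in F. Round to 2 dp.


T_mix = 75.6 + (15.9/100)*(88.8-75.6) = 77.70 F

77.70 F


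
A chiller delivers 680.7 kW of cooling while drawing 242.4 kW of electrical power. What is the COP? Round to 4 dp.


COP = 680.7 / 242.4 = 2.8082

2.8082


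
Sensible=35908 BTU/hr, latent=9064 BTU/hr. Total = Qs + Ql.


Qt = 35908 + 9064 = 44972 BTU/hr

44972 BTU/hr


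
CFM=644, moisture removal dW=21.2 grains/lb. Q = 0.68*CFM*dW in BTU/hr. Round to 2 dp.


Q = 0.68 * 644 * 21.2 = 9283.90 BTU/hr

9283.90 BTU/hr


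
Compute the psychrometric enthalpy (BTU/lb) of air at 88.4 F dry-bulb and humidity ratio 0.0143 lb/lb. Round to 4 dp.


h = 0.24*88.4 + 0.0143*(1061+0.444*88.4) = 36.9496 BTU/lb

36.9496 BTU/lb


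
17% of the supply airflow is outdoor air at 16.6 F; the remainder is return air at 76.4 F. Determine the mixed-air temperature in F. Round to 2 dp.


T_mix = 0.17*16.6 + 0.83*76.4 = 66.23 F

66.23 F


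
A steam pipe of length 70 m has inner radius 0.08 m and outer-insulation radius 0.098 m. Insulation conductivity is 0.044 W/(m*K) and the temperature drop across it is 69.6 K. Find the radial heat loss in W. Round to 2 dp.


Q = 2*pi*0.044*70*69.6/ln(0.098/0.08) = 6636.98 W

6636.98 W


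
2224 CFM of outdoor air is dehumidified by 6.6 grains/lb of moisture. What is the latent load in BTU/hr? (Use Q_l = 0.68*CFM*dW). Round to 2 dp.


Q = 0.68 * 2224 * 6.6 = 9981.31 BTU/hr

9981.31 BTU/hr


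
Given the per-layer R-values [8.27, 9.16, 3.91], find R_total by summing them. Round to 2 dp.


R_total = 8.27 + 9.16 + 3.91 = 21.34

21.34


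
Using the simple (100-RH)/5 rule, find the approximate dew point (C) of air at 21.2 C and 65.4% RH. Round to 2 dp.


Td = 21.2 - (100-65.4)/5 = 14.28 C

14.28 C


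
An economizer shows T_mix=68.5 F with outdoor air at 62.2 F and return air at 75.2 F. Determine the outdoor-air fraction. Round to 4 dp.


frac = (68.5 - 75.2) / (62.2 - 75.2) = 0.5154

0.5154


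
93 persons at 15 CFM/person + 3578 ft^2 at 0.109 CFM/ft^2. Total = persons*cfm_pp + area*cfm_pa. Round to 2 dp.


Total = 93*15 + 3578*0.109 = 1785.00 CFM

1785.00 CFM


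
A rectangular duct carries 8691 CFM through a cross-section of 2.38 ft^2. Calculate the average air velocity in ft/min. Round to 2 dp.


V = 8691 / 2.38 = 3651.68 ft/min

3651.68 ft/min


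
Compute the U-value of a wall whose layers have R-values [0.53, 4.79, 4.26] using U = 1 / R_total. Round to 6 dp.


R_total = 0.53 + 4.79 + 4.26 = 9.58
U = 1/9.58 = 0.104384

0.104384


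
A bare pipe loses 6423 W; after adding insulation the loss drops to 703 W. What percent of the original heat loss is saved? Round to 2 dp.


Savings = ((6423-703)/6423)*100 = 89.05 %

89.05 %


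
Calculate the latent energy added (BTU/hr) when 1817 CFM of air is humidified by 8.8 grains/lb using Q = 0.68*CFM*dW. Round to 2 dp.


Q = 0.68 * 1817 * 8.8 = 10872.93 BTU/hr

10872.93 BTU/hr


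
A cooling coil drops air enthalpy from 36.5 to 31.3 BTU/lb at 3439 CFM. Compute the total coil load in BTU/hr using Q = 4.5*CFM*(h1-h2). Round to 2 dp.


Q = 4.5 * 3439 * (36.5 - 31.3) = 80472.60 BTU/hr

80472.60 BTU/hr


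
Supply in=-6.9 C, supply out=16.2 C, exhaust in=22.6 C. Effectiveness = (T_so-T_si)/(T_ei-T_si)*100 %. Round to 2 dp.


eff = (16.2-(-6.9))/(22.6-(-6.9))*100 = 78.31 %

78.31 %


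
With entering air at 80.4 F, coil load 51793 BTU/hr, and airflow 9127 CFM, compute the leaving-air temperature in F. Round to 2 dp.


dT = 51793/(1.08*9127) = 5.2544
T_leave = 80.4 - 5.2544 = 75.15 F

75.15 F


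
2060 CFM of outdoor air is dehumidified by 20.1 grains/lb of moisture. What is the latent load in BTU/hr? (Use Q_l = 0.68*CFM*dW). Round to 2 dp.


Q = 0.68 * 2060 * 20.1 = 28156.08 BTU/hr

28156.08 BTU/hr


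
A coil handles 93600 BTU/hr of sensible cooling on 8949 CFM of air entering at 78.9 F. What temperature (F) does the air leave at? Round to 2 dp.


dT = 93600/(1.08*8949) = 9.6845
T_leave = 78.9 - 9.6845 = 69.22 F

69.22 F


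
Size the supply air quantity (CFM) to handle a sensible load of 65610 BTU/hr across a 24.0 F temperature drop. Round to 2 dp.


CFM = 65610 / (1.08 * 24.0) = 2531.25

2531.25 CFM


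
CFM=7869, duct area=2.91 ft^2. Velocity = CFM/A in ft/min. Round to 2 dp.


V = 7869 / 2.91 = 2704.12 ft/min

2704.12 ft/min


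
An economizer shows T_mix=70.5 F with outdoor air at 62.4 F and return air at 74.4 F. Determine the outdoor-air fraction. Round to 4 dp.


frac = (70.5 - 74.4) / (62.4 - 74.4) = 0.3250

0.3250


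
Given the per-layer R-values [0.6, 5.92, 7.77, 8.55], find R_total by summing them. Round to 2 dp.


R_total = 0.6 + 5.92 + 7.77 + 8.55 = 22.84

22.84


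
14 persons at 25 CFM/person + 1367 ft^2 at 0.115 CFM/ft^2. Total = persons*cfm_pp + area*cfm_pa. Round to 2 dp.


Total = 14*25 + 1367*0.115 = 507.21 CFM

507.21 CFM


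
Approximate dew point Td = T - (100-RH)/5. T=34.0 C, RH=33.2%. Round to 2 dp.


Td = 34.0 - (100-33.2)/5 = 20.64 C

20.64 C


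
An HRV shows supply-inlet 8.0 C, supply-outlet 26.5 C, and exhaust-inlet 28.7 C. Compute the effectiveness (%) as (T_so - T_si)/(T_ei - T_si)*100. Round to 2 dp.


eff = (26.5-8.0)/(28.7-8.0)*100 = 89.37 %

89.37 %


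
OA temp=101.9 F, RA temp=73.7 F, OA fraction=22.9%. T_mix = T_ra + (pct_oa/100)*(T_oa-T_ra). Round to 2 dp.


T_mix = 73.7 + (22.9/100)*(101.9-73.7) = 80.16 F

80.16 F


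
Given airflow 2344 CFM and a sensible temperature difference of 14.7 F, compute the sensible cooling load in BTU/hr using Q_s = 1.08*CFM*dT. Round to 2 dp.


Q = 1.08 * 2344 * 14.7 = 37213.34 BTU/hr

37213.34 BTU/hr


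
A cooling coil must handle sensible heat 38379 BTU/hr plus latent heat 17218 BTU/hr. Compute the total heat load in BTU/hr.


Qt = 38379 + 17218 = 55597 BTU/hr

55597 BTU/hr


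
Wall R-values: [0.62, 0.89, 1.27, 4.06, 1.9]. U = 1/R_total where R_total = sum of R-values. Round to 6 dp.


R_total = 0.62 + 0.89 + 1.27 + 4.06 + 1.9 = 8.74
U = 1/8.74 = 0.114416

0.114416


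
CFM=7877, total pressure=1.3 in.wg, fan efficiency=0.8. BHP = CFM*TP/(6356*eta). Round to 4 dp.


BHP = 7877 * 1.3 / (6356 * 0.8) = 2.0139 hp

2.0139 hp


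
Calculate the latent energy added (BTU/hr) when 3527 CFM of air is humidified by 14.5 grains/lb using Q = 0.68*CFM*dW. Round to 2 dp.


Q = 0.68 * 3527 * 14.5 = 34776.22 BTU/hr

34776.22 BTU/hr


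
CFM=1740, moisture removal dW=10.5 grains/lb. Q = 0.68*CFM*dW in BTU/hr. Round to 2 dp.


Q = 0.68 * 1740 * 10.5 = 12423.60 BTU/hr

12423.60 BTU/hr


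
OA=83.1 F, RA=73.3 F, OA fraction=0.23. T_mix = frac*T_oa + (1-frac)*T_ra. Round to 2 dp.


T_mix = 0.23*83.1 + 0.77*73.3 = 75.55 F

75.55 F


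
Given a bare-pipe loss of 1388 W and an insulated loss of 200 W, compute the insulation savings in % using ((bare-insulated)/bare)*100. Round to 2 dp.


Savings = ((1388-200)/1388)*100 = 85.59 %

85.59 %


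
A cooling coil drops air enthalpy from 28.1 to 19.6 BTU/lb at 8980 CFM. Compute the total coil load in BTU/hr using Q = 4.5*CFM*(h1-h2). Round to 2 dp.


Q = 4.5 * 8980 * (28.1 - 19.6) = 343485.00 BTU/hr

343485.00 BTU/hr


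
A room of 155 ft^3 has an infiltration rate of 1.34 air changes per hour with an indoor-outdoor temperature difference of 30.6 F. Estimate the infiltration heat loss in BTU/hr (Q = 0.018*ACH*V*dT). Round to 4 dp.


Q = 0.018 * 1.34 * 155 * 30.6 = 114.4012 BTU/hr

114.4012 BTU/hr


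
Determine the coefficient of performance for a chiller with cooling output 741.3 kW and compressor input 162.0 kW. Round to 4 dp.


COP = 741.3 / 162.0 = 4.5759

4.5759


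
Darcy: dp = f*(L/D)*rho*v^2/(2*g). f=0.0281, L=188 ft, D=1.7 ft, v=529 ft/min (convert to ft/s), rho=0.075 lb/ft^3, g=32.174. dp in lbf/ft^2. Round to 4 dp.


v_fps = 529/60 = 8.8167 ft/s
dp = 0.0281*(188/1.7)*0.075*8.8167^2/(2*32.174) = 0.2815 lbf/ft^2

0.2815 lbf/ft^2


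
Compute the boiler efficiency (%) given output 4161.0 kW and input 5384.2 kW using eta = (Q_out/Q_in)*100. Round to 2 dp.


eta = (4161.0/5384.2)*100 = 77.28 %

77.28 %


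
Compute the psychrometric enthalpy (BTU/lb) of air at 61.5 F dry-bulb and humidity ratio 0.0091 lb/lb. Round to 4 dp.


h = 0.24*61.5 + 0.0091*(1061+0.444*61.5) = 24.6636 BTU/lb

24.6636 BTU/lb


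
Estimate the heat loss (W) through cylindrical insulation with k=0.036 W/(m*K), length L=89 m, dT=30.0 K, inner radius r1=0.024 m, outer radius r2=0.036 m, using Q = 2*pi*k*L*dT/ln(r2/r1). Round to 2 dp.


Q = 2*pi*0.036*89*30.0/ln(0.036/0.024) = 1489.50 W

1489.50 W


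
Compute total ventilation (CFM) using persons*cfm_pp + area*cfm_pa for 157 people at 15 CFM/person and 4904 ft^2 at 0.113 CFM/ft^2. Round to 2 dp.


Total = 157*15 + 4904*0.113 = 2909.15 CFM

2909.15 CFM


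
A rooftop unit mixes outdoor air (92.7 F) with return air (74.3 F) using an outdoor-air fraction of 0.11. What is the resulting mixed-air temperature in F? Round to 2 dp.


T_mix = 0.11*92.7 + 0.89*74.3 = 76.32 F

76.32 F


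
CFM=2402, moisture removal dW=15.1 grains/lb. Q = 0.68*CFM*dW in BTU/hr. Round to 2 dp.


Q = 0.68 * 2402 * 15.1 = 24663.74 BTU/hr

24663.74 BTU/hr


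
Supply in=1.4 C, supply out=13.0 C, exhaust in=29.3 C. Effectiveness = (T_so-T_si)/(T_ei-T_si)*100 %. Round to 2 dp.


eff = (13.0-1.4)/(29.3-1.4)*100 = 41.58 %

41.58 %


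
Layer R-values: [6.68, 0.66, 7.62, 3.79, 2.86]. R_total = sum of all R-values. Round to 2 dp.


R_total = 6.68 + 0.66 + 7.62 + 3.79 + 2.86 = 21.61

21.61


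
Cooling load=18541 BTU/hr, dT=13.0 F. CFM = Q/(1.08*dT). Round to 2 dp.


CFM = 18541 / (1.08 * 13.0) = 1320.58

1320.58 CFM


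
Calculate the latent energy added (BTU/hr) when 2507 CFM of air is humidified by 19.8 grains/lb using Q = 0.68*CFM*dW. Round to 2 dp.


Q = 0.68 * 2507 * 19.8 = 33754.25 BTU/hr

33754.25 BTU/hr


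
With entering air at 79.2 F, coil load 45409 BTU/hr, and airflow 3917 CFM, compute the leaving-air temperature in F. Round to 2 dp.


dT = 45409/(1.08*3917) = 10.7341
T_leave = 79.2 - 10.7341 = 68.47 F

68.47 F


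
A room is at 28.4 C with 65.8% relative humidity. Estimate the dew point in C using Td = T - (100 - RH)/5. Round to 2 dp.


Td = 28.4 - (100-65.8)/5 = 21.56 C

21.56 C


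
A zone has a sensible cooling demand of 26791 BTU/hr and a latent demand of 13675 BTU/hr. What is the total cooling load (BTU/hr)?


Qt = 26791 + 13675 = 40466 BTU/hr

40466 BTU/hr


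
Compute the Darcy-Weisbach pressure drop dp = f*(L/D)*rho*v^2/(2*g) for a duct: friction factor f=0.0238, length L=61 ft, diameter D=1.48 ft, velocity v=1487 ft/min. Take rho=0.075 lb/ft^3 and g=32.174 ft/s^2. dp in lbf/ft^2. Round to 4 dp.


v_fps = 1487/60 = 24.7833 ft/s
dp = 0.0238*(61/1.48)*0.075*24.7833^2/(2*32.174) = 0.7022 lbf/ft^2

0.7022 lbf/ft^2


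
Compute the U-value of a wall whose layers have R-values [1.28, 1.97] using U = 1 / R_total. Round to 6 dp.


R_total = 1.28 + 1.97 = 3.25
U = 1/3.25 = 0.307692

0.307692


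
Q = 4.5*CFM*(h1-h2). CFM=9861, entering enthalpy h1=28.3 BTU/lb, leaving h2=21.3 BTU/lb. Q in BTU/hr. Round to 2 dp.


Q = 4.5 * 9861 * (28.3 - 21.3) = 310621.50 BTU/hr

310621.50 BTU/hr


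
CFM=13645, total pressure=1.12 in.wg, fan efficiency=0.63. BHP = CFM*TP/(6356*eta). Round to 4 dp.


BHP = 13645 * 1.12 / (6356 * 0.63) = 3.8165 hp

3.8165 hp


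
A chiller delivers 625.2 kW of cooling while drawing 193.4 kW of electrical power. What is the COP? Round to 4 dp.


COP = 625.2 / 193.4 = 3.2327

3.2327


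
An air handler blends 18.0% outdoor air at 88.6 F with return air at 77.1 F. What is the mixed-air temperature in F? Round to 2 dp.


T_mix = 77.1 + (18.0/100)*(88.6-77.1) = 79.17 F

79.17 F


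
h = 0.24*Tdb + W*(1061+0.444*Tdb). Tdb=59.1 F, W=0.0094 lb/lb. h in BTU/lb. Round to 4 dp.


h = 0.24*59.1 + 0.0094*(1061+0.444*59.1) = 24.4041 BTU/lb

24.4041 BTU/lb


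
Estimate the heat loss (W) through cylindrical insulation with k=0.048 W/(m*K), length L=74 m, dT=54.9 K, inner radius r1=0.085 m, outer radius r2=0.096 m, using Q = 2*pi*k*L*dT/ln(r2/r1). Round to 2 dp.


Q = 2*pi*0.048*74*54.9/ln(0.096/0.085) = 10068.05 W

10068.05 W


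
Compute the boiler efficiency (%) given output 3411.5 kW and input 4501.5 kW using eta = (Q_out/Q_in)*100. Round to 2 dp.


eta = (3411.5/4501.5)*100 = 75.79 %

75.79 %


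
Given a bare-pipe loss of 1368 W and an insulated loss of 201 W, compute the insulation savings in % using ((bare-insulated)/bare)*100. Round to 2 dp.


Savings = ((1368-201)/1368)*100 = 85.31 %

85.31 %


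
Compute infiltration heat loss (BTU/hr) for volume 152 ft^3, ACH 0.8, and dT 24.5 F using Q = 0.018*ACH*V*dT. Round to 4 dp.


Q = 0.018 * 0.8 * 152 * 24.5 = 53.6256 BTU/hr

53.6256 BTU/hr


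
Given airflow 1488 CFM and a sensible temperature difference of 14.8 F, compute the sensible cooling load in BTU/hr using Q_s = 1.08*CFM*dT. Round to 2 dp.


Q = 1.08 * 1488 * 14.8 = 23784.19 BTU/hr

23784.19 BTU/hr


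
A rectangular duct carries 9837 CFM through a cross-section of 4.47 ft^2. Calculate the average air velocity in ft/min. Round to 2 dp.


V = 9837 / 4.47 = 2200.67 ft/min

2200.67 ft/min


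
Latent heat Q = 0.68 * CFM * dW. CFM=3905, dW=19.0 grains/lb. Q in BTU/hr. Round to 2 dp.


Q = 0.68 * 3905 * 19.0 = 50452.60 BTU/hr

50452.60 BTU/hr


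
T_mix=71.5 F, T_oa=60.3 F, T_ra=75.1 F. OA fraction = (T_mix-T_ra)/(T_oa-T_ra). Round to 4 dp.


frac = (71.5 - 75.1) / (60.3 - 75.1) = 0.2432

0.2432


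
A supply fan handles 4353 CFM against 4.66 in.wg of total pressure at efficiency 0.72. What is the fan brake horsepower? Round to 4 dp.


BHP = 4353 * 4.66 / (6356 * 0.72) = 4.4326 hp

4.4326 hp


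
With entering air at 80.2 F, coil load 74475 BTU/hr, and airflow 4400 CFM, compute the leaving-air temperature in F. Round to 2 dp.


dT = 74475/(1.08*4400) = 15.6723
T_leave = 80.2 - 15.6723 = 64.53 F

64.53 F


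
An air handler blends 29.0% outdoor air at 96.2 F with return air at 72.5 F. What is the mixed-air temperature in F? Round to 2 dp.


T_mix = 72.5 + (29.0/100)*(96.2-72.5) = 79.37 F

79.37 F


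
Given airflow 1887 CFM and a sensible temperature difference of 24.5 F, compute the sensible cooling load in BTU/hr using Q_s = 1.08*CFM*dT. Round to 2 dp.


Q = 1.08 * 1887 * 24.5 = 49930.02 BTU/hr

49930.02 BTU/hr


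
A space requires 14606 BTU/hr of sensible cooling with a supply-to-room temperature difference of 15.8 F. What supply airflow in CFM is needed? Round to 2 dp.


CFM = 14606 / (1.08 * 15.8) = 855.95

855.95 CFM


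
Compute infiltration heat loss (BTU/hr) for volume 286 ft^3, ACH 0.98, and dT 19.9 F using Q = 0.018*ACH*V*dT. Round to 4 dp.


Q = 0.018 * 0.98 * 286 * 19.9 = 100.3963 BTU/hr

100.3963 BTU/hr


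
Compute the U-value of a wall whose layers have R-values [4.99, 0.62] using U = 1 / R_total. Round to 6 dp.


R_total = 4.99 + 0.62 = 5.61
U = 1/5.61 = 0.178253

0.178253


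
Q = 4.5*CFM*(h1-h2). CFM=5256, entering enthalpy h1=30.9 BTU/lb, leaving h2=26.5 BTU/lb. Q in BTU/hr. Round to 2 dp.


Q = 4.5 * 5256 * (30.9 - 26.5) = 104068.80 BTU/hr

104068.80 BTU/hr


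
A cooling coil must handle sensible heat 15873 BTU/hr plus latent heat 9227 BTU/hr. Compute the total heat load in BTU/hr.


Qt = 15873 + 9227 = 25100 BTU/hr

25100 BTU/hr


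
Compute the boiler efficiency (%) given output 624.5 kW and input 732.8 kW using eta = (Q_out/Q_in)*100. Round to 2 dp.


eta = (624.5/732.8)*100 = 85.22 %

85.22 %


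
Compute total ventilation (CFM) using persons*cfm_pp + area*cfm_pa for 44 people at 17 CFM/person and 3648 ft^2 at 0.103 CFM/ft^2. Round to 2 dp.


Total = 44*17 + 3648*0.103 = 1123.74 CFM

1123.74 CFM


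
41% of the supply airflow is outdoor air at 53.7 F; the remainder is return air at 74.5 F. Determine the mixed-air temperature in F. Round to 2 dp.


T_mix = 0.41*53.7 + 0.59*74.5 = 65.97 F

65.97 F


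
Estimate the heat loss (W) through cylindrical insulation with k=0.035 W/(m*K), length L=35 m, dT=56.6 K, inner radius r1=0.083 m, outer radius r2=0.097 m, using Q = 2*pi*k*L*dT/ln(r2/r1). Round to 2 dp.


Q = 2*pi*0.035*35*56.6/ln(0.097/0.083) = 2794.92 W

2794.92 W


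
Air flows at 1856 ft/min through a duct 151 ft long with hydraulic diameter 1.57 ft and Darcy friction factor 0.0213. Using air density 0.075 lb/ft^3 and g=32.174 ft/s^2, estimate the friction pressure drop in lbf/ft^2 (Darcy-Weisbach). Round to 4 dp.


v_fps = 1856/60 = 30.9333 ft/s
dp = 0.0213*(151/1.57)*0.075*30.9333^2/(2*32.174) = 2.2847 lbf/ft^2

2.2847 lbf/ft^2


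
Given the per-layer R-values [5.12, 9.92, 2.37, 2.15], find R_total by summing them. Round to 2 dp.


R_total = 5.12 + 9.92 + 2.37 + 2.15 = 19.56

19.56


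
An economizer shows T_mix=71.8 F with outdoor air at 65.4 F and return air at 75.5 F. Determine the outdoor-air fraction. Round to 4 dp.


frac = (71.8 - 75.5) / (65.4 - 75.5) = 0.3663

0.3663


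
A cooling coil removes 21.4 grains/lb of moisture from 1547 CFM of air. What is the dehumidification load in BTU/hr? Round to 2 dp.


Q = 0.68 * 1547 * 21.4 = 22511.94 BTU/hr

22511.94 BTU/hr


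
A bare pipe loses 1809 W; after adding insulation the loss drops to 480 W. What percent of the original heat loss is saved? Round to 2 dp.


Savings = ((1809-480)/1809)*100 = 73.47 %

73.47 %


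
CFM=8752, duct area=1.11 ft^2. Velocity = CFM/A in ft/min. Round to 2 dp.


V = 8752 / 1.11 = 7884.68 ft/min

7884.68 ft/min


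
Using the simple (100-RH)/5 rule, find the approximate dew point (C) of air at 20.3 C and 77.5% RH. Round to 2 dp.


Td = 20.3 - (100-77.5)/5 = 15.80 C

15.80 C


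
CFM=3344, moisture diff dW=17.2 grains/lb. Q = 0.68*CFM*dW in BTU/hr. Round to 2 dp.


Q = 0.68 * 3344 * 17.2 = 39111.42 BTU/hr

39111.42 BTU/hr


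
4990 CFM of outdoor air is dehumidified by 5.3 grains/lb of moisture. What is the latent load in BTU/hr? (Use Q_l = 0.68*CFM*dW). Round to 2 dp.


Q = 0.68 * 4990 * 5.3 = 17983.96 BTU/hr

17983.96 BTU/hr


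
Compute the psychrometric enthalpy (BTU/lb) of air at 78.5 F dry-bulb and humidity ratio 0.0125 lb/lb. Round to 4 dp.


h = 0.24*78.5 + 0.0125*(1061+0.444*78.5) = 32.5382 BTU/lb

32.5382 BTU/lb


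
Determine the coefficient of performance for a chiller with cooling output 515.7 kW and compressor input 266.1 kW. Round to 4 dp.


COP = 515.7 / 266.1 = 1.9380

1.9380


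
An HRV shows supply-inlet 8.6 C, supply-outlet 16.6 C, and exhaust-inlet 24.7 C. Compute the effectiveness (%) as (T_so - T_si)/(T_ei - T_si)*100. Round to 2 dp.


eff = (16.6-8.6)/(24.7-8.6)*100 = 49.69 %

49.69 %


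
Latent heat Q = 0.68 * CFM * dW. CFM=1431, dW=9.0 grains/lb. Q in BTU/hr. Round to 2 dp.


Q = 0.68 * 1431 * 9.0 = 8757.72 BTU/hr

8757.72 BTU/hr


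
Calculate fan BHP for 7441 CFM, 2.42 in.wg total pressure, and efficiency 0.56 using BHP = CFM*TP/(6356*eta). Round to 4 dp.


BHP = 7441 * 2.42 / (6356 * 0.56) = 5.0591 hp

5.0591 hp


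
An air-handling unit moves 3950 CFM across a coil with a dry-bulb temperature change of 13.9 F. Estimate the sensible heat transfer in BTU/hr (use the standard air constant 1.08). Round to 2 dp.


Q = 1.08 * 3950 * 13.9 = 59297.40 BTU/hr

59297.40 BTU/hr


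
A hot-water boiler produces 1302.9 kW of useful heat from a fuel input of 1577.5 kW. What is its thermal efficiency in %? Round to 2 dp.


eta = (1302.9/1577.5)*100 = 82.59 %

82.59 %


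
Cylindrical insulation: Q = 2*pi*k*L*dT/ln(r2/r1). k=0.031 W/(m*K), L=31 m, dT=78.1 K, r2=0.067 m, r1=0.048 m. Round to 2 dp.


Q = 2*pi*0.031*31*78.1/ln(0.067/0.048) = 1414.07 W

1414.07 W


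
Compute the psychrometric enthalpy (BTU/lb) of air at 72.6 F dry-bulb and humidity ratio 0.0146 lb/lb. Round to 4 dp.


h = 0.24*72.6 + 0.0146*(1061+0.444*72.6) = 33.3852 BTU/lb

33.3852 BTU/lb


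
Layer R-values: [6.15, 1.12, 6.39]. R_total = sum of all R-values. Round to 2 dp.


R_total = 6.15 + 1.12 + 6.39 = 13.66

13.66


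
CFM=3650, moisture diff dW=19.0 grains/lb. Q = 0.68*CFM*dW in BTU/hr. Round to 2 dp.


Q = 0.68 * 3650 * 19.0 = 47158.00 BTU/hr

47158.00 BTU/hr


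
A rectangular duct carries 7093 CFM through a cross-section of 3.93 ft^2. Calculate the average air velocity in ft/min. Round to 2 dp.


V = 7093 / 3.93 = 1804.83 ft/min

1804.83 ft/min


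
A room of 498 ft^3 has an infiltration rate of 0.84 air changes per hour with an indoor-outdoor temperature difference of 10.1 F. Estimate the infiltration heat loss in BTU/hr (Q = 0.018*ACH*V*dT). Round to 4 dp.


Q = 0.018 * 0.84 * 498 * 10.1 = 76.0506 BTU/hr

76.0506 BTU/hr


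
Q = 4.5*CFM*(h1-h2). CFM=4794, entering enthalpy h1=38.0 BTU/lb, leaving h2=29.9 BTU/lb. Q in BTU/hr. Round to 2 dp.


Q = 4.5 * 4794 * (38.0 - 29.9) = 174741.30 BTU/hr

174741.30 BTU/hr


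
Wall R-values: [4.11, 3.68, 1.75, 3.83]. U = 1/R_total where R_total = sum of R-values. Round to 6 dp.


R_total = 4.11 + 3.68 + 1.75 + 3.83 = 13.37
U = 1/13.37 = 0.074794

0.074794


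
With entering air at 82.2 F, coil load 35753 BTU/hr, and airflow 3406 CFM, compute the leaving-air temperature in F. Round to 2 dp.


dT = 35753/(1.08*3406) = 9.7195
T_leave = 82.2 - 9.7195 = 72.48 F

72.48 F


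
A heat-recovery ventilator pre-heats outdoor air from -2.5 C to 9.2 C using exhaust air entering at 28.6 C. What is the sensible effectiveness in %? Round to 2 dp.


eff = (9.2-(-2.5))/(28.6-(-2.5))*100 = 37.62 %

37.62 %


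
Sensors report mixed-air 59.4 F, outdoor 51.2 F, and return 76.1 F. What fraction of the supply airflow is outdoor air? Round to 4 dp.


frac = (59.4 - 76.1) / (51.2 - 76.1) = 0.6707

0.6707


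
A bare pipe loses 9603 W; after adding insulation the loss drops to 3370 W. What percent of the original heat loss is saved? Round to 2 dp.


Savings = ((9603-3370)/9603)*100 = 64.91 %

64.91 %


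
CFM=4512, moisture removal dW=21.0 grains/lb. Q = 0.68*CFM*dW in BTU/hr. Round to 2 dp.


Q = 0.68 * 4512 * 21.0 = 64431.36 BTU/hr

64431.36 BTU/hr
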